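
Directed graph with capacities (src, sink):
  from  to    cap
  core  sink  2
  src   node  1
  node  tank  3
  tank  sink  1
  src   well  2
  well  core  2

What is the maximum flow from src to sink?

Augment src→node→tank→sink: bottleneck 1. Total 1.
Augment src→well→core→sink: bottleneck 2. Total 3.
No augmenting path remains in the residual graph.

3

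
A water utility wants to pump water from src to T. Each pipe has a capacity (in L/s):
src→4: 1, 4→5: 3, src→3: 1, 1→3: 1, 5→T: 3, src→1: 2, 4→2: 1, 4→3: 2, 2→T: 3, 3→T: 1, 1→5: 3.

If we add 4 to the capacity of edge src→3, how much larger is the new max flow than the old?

Original max flow = 4.
Even with extra capacity on src→3, another cut of capacity 4 remains binding.
New max flow = 4. Increase = 0.

0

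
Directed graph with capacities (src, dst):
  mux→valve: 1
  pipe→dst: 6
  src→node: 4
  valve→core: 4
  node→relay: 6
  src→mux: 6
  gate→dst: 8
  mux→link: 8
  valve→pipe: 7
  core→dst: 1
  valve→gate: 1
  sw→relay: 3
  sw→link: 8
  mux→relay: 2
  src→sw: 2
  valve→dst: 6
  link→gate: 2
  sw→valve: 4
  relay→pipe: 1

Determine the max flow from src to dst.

Augment src→mux→valve→dst: bottleneck 1. Total 1.
Augment src→sw→valve→dst: bottleneck 2. Total 3.
Augment src→node→relay→pipe→dst: bottleneck 1. Total 4.
Augment src→mux→link→gate→dst: bottleneck 2. Total 6.
No augmenting path remains in the residual graph.

6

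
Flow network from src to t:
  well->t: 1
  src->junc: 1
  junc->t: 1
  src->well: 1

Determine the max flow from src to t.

2

Augment src->well->t: bottleneck 1. Total 1.
Augment src->junc->t: bottleneck 1. Total 2.
No augmenting path remains in the residual graph.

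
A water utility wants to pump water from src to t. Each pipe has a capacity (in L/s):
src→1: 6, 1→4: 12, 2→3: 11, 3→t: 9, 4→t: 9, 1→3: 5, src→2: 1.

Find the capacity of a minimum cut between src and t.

Max flow = 7 (via 3 augmenting paths).
In the residual at optimum, the set reachable from src is {src}.
Cut edges: src→2 (cap 1), src→1 (cap 6). Sum = 7.

7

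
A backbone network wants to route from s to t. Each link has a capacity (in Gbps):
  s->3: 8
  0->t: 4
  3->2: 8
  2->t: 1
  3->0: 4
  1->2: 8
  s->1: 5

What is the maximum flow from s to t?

5

Augment s->3->0->t: bottleneck 4. Total 4.
Augment s->3->2->t: bottleneck 1. Total 5.
No augmenting path remains in the residual graph.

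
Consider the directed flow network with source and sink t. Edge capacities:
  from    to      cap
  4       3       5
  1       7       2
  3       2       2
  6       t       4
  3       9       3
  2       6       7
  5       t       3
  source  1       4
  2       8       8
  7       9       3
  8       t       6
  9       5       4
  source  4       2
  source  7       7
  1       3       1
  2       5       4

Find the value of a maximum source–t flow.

Augment source→7→9→5→t: bottleneck 3. Total 3.
Augment source→4→3→2→6→t: bottleneck 2. Total 5.
No augmenting path remains in the residual graph.

5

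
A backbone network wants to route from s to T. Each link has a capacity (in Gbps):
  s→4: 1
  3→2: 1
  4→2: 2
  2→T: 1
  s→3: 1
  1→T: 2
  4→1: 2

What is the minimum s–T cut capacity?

Max flow = 2 (via 2 augmenting paths).
In the residual at optimum, the set reachable from s is {s}.
Cut edges: s→3 (cap 1), s→4 (cap 1). Sum = 2.

2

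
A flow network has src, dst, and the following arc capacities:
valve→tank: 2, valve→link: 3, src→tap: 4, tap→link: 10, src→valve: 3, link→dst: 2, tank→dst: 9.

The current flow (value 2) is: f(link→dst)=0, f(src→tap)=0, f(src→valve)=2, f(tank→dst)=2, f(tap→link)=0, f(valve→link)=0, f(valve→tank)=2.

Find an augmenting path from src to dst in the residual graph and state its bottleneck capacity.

src→valve→link→dst, bottleneck 1

Residual along src→valve→link→dst: src→valve: 1, valve→link: 3, link→dst: 2.
Bottleneck = min = 1.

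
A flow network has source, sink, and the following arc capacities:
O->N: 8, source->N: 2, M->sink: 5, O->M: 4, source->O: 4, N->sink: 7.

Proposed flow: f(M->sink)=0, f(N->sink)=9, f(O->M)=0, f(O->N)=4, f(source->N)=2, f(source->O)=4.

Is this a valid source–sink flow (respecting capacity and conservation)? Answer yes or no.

Capacity violated on N->sink: flow 9 > capacity 7.

No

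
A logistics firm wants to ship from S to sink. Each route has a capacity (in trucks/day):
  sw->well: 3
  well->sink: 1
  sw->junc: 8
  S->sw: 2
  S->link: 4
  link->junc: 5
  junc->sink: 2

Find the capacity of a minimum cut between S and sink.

Max flow = 3 (via 3 augmenting paths).
In the residual at optimum, the set reachable from S is {S, junc, link, sw, well}.
Cut edges: well->sink (cap 1), junc->sink (cap 2). Sum = 3.

3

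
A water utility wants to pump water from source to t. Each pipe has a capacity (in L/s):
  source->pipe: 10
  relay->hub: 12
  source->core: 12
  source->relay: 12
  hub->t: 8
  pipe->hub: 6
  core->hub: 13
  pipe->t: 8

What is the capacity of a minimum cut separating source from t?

Max flow = 16 (via 2 augmenting paths).
In the residual at optimum, the set reachable from source is {core, hub, pipe, relay, source}.
Cut edges: pipe->t (cap 8), hub->t (cap 8). Sum = 16.

16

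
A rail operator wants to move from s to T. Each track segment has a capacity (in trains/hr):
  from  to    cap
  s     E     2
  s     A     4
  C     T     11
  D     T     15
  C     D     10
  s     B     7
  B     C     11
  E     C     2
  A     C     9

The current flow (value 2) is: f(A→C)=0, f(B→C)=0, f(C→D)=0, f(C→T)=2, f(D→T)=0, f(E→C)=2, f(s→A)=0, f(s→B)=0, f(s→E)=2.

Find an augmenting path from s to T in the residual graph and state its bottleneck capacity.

s→B→C→T, bottleneck 7

Residual along s→B→C→T: s→B: 7, B→C: 11, C→T: 9.
Bottleneck = min = 7.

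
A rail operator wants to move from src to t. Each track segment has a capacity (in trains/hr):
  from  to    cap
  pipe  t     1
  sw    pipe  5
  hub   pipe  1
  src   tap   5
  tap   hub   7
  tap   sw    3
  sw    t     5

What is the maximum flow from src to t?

4

Augment src→tap→sw→t: bottleneck 3. Total 3.
Augment src→tap→hub→pipe→t: bottleneck 1. Total 4.
No augmenting path remains in the residual graph.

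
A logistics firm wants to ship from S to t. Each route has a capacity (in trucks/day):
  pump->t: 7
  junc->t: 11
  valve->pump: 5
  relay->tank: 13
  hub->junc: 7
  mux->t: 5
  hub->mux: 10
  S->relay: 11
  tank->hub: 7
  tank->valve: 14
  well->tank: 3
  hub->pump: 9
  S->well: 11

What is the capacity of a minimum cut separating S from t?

12

Max flow = 12 (via 3 augmenting paths).
In the residual at optimum, the set reachable from S is {S, relay, tank, valve, well}.
Cut edges: tank->hub (cap 7), valve->pump (cap 5). Sum = 12.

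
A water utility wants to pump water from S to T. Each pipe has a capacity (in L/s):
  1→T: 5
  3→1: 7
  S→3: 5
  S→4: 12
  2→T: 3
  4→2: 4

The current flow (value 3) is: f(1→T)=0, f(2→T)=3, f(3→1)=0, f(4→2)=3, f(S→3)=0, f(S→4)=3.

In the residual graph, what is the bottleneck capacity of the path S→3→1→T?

Residual capacities along the path: S→3: 5, 3→1: 7, 1→T: 5.
Minimum is 5.

5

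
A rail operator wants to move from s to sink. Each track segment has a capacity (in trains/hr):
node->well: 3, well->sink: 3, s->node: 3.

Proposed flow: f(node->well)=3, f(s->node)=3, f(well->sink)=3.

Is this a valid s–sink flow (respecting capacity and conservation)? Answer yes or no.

Yes

Every edge has 0 ≤ f(e) ≤ cap(e).
At each intermediate node, inflow equals outflow.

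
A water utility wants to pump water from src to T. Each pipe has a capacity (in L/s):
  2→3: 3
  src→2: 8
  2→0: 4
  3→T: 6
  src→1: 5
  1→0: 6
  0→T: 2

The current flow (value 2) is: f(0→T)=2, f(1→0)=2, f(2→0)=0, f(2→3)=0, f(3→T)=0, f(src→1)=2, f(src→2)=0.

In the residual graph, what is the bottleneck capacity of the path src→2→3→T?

3

Residual capacities along the path: src→2: 8, 2→3: 3, 3→T: 6.
Minimum is 3.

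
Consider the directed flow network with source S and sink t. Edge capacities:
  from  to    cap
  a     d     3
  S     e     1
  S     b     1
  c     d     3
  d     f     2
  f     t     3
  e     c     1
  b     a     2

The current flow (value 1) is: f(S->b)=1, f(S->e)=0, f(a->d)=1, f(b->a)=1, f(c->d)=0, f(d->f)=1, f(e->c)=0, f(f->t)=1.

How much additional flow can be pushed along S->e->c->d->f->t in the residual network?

Residual capacities along the path: S->e: 1, e->c: 1, c->d: 3, d->f: 1, f->t: 2.
Minimum is 1.

1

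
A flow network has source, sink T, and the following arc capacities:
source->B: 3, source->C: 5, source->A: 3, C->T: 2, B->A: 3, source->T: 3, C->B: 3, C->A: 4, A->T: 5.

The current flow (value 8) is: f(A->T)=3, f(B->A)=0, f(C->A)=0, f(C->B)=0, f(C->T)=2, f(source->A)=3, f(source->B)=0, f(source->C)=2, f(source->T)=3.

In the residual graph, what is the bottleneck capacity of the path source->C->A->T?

2

Residual capacities along the path: source->C: 3, C->A: 4, A->T: 2.
Minimum is 2.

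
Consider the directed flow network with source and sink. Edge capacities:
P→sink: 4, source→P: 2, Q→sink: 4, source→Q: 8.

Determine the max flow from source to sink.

6

Augment source→P→sink: bottleneck 2. Total 2.
Augment source→Q→sink: bottleneck 4. Total 6.
No augmenting path remains in the residual graph.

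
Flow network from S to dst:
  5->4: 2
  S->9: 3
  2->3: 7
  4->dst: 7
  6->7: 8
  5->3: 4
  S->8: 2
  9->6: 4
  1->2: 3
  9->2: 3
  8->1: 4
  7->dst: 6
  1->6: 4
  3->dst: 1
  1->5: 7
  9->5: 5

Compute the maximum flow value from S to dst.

Augment S->9->2->3->dst: bottleneck 1. Total 1.
Augment S->9->5->4->dst: bottleneck 2. Total 3.
Augment S->8->1->6->7->dst: bottleneck 2. Total 5.
No augmenting path remains in the residual graph.

5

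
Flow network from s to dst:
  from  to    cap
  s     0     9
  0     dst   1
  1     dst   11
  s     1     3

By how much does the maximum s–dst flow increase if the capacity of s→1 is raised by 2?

Original max flow = 4.
After raising cap(s→1), augmenting paths through that edge carry 2 more units.
New max flow = 6. Increase = 2.

2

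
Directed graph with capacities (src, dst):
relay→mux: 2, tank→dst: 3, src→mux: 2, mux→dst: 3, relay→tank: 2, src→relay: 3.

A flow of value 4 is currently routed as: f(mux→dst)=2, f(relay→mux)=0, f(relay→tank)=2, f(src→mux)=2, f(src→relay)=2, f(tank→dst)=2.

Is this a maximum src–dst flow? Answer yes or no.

No

Residual path src→relay→mux→dst has bottleneck 1 > 0.
Pushing 1 along it raises the flow to 5, so the given flow is not maximum.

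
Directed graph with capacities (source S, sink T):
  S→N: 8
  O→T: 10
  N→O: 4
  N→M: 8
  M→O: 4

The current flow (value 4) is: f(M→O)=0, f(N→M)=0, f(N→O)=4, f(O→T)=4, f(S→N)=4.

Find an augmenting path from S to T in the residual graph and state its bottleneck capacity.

S→N→M→O→T, bottleneck 4

Residual along S→N→M→O→T: S→N: 4, N→M: 8, M→O: 4, O→T: 6.
Bottleneck = min = 4.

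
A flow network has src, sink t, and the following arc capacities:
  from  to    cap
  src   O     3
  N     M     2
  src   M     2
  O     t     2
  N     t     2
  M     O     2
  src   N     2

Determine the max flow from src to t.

Augment src→N→t: bottleneck 2. Total 2.
Augment src→O→t: bottleneck 2. Total 4.
No augmenting path remains in the residual graph.

4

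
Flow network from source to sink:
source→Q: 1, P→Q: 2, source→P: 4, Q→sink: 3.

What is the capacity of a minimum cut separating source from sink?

Max flow = 3 (via 2 augmenting paths).
In the residual at optimum, the set reachable from source is {P, source}.
Cut edges: source→Q (cap 1), P→Q (cap 2). Sum = 3.

3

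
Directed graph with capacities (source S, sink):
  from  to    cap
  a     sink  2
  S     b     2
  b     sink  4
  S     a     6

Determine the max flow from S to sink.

Augment S→b→sink: bottleneck 2. Total 2.
Augment S→a→sink: bottleneck 2. Total 4.
No augmenting path remains in the residual graph.

4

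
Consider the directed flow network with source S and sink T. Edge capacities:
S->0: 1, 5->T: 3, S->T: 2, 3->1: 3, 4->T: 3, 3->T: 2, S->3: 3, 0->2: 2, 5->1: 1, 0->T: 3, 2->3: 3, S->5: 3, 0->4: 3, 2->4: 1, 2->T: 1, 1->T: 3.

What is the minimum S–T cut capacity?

Max flow = 9 (via 5 augmenting paths).
In the residual at optimum, the set reachable from S is {S}.
Cut edges: S->0 (cap 1), S->5 (cap 3), S->3 (cap 3), S->T (cap 2). Sum = 9.

9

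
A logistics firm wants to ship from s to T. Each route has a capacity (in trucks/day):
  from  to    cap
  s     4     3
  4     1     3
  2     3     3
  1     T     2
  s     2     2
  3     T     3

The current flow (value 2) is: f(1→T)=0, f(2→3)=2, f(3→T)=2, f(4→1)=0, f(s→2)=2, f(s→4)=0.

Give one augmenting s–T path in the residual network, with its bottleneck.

s→4→1→T, bottleneck 2

Residual along s→4→1→T: s→4: 3, 4→1: 3, 1→T: 2.
Bottleneck = min = 2.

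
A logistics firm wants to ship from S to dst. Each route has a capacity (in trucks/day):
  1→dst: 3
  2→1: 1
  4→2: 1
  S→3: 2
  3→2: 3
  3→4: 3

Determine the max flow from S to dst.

Augment S→3→2→1→dst: bottleneck 1. Total 1.
No augmenting path remains in the residual graph.

1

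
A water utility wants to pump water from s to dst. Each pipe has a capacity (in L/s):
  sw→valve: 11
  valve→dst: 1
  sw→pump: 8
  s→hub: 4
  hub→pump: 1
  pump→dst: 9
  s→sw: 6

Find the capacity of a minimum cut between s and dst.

7

Max flow = 7 (via 2 augmenting paths).
In the residual at optimum, the set reachable from s is {hub, s}.
Cut edges: s→sw (cap 6), hub→pump (cap 1). Sum = 7.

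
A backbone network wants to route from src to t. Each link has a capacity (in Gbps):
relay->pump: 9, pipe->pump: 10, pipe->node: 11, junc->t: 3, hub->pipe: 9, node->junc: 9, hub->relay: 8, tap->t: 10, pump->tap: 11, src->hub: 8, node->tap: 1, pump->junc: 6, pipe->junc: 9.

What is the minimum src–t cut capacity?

8

Max flow = 8 (via 2 augmenting paths).
In the residual at optimum, the set reachable from src is {src}.
Cut edges: src->hub (cap 8). Sum = 8.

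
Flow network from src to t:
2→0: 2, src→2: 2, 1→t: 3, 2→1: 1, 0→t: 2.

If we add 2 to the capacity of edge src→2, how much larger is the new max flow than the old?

1

Original max flow = 2.
After raising cap(src→2), augmenting paths through that edge carry 1 more unit.
New max flow = 3. Increase = 1.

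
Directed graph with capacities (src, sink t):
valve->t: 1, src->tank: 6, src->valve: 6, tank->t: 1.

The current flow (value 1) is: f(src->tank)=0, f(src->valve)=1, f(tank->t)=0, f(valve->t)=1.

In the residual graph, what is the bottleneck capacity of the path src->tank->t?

Residual capacities along the path: src->tank: 6, tank->t: 1.
Minimum is 1.

1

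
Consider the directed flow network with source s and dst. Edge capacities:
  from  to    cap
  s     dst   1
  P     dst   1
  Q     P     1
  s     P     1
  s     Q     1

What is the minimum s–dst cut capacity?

2

Max flow = 2 (via 2 augmenting paths).
In the residual at optimum, the set reachable from s is {P, Q, s}.
Cut edges: s->dst (cap 1), P->dst (cap 1). Sum = 2.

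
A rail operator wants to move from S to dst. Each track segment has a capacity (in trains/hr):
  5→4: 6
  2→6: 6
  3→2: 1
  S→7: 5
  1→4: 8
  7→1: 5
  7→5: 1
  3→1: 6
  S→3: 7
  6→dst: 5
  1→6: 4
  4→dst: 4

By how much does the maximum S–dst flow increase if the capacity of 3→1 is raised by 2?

Original max flow = 9.
Edge 3→1 does not cross the min cut (source side {1, 3, 4, 5, 7, S}), so extra capacity there cannot help.
New max flow = 9. Increase = 0.

0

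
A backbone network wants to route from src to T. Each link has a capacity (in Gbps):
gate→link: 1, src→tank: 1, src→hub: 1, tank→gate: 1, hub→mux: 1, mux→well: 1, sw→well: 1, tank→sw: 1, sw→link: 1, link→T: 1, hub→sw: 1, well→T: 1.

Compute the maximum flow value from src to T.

Augment src→hub→mux→well→T: bottleneck 1. Total 1.
Augment src→tank→sw→link→T: bottleneck 1. Total 2.
No augmenting path remains in the residual graph.

2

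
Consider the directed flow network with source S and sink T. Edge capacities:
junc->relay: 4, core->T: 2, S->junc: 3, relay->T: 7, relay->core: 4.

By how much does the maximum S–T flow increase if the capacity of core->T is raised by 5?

Original max flow = 3.
Edge core->T does not cross the min cut (source side {S}), so extra capacity there cannot help.
New max flow = 3. Increase = 0.

0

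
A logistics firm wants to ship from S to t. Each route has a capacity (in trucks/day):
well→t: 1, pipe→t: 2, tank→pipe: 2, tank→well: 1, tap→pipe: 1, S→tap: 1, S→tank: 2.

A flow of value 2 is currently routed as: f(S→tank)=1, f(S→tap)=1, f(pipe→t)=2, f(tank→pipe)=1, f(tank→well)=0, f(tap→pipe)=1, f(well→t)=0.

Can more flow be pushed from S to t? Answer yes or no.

Residual path S→tank→well→t has bottleneck 1 > 0.
Pushing 1 along it raises the flow to 3, so the given flow is not maximum.

Yes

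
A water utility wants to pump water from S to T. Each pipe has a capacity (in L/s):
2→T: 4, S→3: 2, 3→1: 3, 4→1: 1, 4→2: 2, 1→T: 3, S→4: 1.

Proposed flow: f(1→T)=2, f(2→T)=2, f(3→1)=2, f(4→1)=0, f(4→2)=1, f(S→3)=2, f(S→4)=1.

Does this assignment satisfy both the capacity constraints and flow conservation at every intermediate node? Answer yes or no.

Conservation fails at 2: inflow 1 ≠ outflow 2.

No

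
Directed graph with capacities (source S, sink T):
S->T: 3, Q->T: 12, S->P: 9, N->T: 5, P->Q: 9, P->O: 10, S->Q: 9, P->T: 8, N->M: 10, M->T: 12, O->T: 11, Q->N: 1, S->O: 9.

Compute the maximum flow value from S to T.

Augment S->T: bottleneck 3. Total 3.
Augment S->P->T: bottleneck 8. Total 11.
Augment S->Q->T: bottleneck 9. Total 20.
Augment S->O->T: bottleneck 9. Total 29.
Augment S->P->Q->T: bottleneck 1. Total 30.
No augmenting path remains in the residual graph.

30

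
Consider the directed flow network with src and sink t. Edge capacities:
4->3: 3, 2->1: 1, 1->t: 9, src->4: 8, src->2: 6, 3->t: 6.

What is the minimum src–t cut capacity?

4

Max flow = 4 (via 2 augmenting paths).
In the residual at optimum, the set reachable from src is {2, 4, src}.
Cut edges: 2->1 (cap 1), 4->3 (cap 3). Sum = 4.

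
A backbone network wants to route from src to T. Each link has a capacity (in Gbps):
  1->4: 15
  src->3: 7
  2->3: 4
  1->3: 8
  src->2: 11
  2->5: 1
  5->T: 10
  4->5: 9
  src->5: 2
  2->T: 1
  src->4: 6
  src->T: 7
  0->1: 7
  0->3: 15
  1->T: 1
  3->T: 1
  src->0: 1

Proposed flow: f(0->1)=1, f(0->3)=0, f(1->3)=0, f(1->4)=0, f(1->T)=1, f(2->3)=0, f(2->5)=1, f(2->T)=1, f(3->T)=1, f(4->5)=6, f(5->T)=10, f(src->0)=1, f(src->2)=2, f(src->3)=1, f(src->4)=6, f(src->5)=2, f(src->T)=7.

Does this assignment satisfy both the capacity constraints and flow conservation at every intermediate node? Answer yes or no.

No

Conservation fails at 5: inflow 9 ≠ outflow 10.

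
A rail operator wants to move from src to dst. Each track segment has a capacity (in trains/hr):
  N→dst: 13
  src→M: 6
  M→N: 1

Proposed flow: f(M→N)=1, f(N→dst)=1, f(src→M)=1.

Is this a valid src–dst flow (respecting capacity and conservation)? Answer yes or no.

Yes

Every edge has 0 ≤ f(e) ≤ cap(e).
At each intermediate node, inflow equals outflow.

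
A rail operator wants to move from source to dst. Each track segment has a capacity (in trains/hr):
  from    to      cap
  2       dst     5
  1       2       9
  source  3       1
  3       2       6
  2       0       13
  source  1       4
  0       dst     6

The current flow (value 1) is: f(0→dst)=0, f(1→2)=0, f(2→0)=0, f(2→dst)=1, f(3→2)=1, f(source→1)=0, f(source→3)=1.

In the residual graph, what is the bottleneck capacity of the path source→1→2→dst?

4

Residual capacities along the path: source→1: 4, 1→2: 9, 2→dst: 4.
Minimum is 4.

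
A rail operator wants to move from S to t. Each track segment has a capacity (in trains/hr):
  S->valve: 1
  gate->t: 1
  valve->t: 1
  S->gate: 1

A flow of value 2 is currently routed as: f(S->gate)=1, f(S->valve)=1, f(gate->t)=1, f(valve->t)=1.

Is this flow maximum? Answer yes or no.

Yes

Residual reachable from S: {S}; t is not reachable.
Saturated cut: S->gate, S->valve with total capacity 2 = current flow value. Flow is maximum.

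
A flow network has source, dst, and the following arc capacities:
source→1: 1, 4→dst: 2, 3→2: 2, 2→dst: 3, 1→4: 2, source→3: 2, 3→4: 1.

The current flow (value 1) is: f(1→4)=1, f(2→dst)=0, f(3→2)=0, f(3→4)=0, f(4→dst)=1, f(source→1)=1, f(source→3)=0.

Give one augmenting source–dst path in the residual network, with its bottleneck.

Residual along source→3→4→dst: source→3: 2, 3→4: 1, 4→dst: 1.
Bottleneck = min = 1.

source→3→4→dst, bottleneck 1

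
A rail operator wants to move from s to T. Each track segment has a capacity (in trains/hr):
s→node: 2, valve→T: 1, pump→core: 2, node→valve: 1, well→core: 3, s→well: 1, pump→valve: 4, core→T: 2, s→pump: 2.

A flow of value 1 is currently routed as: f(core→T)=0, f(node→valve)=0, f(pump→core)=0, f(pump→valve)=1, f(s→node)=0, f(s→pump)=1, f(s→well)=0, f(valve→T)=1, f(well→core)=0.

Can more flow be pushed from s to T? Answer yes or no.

Residual path s→pump→core→T has bottleneck 1 > 0.
Pushing 1 along it raises the flow to 2, so the given flow is not maximum.

Yes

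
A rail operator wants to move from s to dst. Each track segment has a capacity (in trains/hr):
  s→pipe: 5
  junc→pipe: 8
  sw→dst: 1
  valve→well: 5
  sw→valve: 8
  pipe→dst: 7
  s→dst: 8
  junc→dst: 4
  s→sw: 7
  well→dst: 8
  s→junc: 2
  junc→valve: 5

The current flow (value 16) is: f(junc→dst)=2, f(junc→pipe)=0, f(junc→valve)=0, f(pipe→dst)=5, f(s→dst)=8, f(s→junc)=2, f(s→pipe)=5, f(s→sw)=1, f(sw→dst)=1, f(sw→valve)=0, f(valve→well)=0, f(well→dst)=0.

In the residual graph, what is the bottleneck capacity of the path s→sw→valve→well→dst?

5

Residual capacities along the path: s→sw: 6, sw→valve: 8, valve→well: 5, well→dst: 8.
Minimum is 5.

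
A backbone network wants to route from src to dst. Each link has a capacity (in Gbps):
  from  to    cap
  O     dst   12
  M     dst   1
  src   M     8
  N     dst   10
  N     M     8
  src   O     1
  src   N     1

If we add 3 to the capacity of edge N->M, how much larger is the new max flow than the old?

0

Original max flow = 3.
Edge N->M does not cross the min cut (source side {M, src}), so extra capacity there cannot help.
New max flow = 3. Increase = 0.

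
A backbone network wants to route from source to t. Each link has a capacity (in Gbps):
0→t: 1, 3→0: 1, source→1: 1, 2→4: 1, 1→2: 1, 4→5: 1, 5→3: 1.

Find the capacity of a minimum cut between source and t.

1

Max flow = 1 (via 1 augmenting path).
In the residual at optimum, the set reachable from source is {source}.
Cut edges: source→1 (cap 1). Sum = 1.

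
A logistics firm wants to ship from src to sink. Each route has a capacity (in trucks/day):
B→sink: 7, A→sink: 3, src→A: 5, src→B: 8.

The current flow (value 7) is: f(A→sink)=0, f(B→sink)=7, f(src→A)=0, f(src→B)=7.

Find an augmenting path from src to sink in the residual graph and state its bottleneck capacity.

Residual along src→A→sink: src→A: 5, A→sink: 3.
Bottleneck = min = 3.

src→A→sink, bottleneck 3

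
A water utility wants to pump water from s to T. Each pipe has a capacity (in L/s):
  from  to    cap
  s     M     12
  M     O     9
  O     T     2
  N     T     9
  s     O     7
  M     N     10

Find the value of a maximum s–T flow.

11

Augment s→O→T: bottleneck 2. Total 2.
Augment s→M→N→T: bottleneck 9. Total 11.
No augmenting path remains in the residual graph.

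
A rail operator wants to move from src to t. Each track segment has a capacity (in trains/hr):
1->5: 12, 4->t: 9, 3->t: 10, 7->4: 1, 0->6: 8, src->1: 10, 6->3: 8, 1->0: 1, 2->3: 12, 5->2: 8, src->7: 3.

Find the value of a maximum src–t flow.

10

Augment src->7->4->t: bottleneck 1. Total 1.
Augment src->1->5->2->3->t: bottleneck 8. Total 9.
Augment src->1->0->6->3->t: bottleneck 1. Total 10.
No augmenting path remains in the residual graph.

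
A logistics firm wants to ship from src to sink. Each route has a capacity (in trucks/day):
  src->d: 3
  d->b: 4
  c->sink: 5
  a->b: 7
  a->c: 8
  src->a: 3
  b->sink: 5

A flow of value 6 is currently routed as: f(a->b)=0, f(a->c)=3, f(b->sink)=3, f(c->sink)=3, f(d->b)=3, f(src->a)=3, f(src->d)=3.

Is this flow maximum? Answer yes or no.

Residual reachable from src: {src}; sink is not reachable.
Saturated cut: src->a, src->d with total capacity 6 = current flow value. Flow is maximum.

Yes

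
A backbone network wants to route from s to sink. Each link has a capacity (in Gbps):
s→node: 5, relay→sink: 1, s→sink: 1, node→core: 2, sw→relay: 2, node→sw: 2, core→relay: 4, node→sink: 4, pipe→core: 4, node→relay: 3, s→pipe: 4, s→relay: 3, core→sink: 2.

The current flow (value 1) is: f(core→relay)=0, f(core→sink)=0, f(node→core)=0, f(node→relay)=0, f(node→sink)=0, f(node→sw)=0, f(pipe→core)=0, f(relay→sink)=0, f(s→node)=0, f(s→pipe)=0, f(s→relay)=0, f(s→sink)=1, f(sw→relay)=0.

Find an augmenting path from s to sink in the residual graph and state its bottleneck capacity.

s→node→sink, bottleneck 4

Residual along s→node→sink: s→node: 5, node→sink: 4.
Bottleneck = min = 4.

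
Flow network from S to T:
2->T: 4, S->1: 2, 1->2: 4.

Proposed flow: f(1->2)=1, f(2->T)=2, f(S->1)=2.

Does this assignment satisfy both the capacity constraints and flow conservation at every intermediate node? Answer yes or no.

No

Conservation fails at 1: inflow 2 ≠ outflow 1.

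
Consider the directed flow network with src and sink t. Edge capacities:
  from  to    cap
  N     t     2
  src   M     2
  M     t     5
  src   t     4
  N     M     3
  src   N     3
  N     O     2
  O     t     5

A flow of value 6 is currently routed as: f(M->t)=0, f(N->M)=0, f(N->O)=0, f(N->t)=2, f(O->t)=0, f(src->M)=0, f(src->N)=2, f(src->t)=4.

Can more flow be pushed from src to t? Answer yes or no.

Yes

Residual path src->M->t has bottleneck 2 > 0.
Pushing 2 along it raises the flow to 8, so the given flow is not maximum.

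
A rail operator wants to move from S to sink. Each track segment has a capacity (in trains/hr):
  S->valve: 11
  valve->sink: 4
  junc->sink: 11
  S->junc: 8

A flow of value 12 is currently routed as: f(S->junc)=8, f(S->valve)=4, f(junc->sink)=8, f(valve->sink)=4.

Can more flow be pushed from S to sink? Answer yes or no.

Residual reachable from S: {S, valve}; sink is not reachable.
Saturated cut: S->junc, valve->sink with total capacity 12 = current flow value. Flow is maximum.

No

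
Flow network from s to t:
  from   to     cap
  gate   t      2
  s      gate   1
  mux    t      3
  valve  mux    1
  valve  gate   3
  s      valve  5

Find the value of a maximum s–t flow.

3

Augment s→gate→t: bottleneck 1. Total 1.
Augment s→valve→mux→t: bottleneck 1. Total 2.
Augment s→valve→gate→t: bottleneck 1. Total 3.
No augmenting path remains in the residual graph.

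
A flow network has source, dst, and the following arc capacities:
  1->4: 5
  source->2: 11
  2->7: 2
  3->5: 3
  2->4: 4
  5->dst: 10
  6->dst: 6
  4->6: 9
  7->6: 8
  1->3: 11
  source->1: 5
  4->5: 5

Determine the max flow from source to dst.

11

Augment source->2->7->6->dst: bottleneck 2. Total 2.
Augment source->2->4->6->dst: bottleneck 4. Total 6.
Augment source->1->4->5->dst: bottleneck 5. Total 11.
No augmenting path remains in the residual graph.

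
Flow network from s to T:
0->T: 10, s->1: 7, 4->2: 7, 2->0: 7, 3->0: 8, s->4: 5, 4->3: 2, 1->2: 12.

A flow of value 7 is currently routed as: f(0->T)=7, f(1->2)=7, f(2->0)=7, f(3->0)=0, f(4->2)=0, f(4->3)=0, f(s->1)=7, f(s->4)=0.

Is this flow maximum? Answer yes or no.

Residual path s->4->3->0->T has bottleneck 2 > 0.
Pushing 2 along it raises the flow to 9, so the given flow is not maximum.

No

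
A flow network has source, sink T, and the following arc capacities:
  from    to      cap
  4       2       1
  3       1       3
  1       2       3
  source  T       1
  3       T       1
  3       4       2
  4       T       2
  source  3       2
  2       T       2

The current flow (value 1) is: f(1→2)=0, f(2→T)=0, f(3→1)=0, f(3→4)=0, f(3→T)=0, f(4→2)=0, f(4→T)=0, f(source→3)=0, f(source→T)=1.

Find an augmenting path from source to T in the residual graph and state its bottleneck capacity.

Residual along source→3→T: source→3: 2, 3→T: 1.
Bottleneck = min = 1.

source→3→T, bottleneck 1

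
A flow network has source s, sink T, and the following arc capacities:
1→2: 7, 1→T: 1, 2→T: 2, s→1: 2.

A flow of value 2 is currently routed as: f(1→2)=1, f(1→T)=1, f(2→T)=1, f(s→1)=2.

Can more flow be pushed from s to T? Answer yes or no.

No

Residual reachable from s: {s}; T is not reachable.
Saturated cut: s→1 with total capacity 2 = current flow value. Flow is maximum.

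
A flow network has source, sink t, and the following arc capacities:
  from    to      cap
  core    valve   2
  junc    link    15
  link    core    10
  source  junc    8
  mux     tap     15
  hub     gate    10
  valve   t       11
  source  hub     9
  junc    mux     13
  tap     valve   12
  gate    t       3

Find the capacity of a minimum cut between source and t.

11

Max flow = 11 (via 3 augmenting paths).
In the residual at optimum, the set reachable from source is {gate, hub, source}.
Cut edges: source->junc (cap 8), gate->t (cap 3). Sum = 11.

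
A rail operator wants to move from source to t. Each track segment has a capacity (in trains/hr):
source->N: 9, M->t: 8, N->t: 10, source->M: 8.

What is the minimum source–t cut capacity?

Max flow = 17 (via 2 augmenting paths).
In the residual at optimum, the set reachable from source is {source}.
Cut edges: source->N (cap 9), source->M (cap 8). Sum = 17.

17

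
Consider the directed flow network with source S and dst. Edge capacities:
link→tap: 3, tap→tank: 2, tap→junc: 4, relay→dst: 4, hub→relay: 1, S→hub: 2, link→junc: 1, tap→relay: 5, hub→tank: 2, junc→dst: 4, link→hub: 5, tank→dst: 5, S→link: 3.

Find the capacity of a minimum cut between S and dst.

Max flow = 5 (via 4 augmenting paths).
In the residual at optimum, the set reachable from S is {S}.
Cut edges: S→link (cap 3), S→hub (cap 2). Sum = 5.

5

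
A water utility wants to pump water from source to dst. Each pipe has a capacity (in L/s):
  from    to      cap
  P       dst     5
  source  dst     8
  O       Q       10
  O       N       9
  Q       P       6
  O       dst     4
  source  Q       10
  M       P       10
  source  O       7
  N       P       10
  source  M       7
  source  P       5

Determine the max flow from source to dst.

17

Augment source→dst: bottleneck 8. Total 8.
Augment source→O→dst: bottleneck 4. Total 12.
Augment source→P→dst: bottleneck 5. Total 17.
No augmenting path remains in the residual graph.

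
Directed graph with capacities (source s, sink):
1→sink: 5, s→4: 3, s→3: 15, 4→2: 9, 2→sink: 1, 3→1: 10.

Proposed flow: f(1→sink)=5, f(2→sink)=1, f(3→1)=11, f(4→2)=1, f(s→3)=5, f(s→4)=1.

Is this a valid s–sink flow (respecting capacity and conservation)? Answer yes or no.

No

Capacity violated on 3→1: flow 11 > capacity 10.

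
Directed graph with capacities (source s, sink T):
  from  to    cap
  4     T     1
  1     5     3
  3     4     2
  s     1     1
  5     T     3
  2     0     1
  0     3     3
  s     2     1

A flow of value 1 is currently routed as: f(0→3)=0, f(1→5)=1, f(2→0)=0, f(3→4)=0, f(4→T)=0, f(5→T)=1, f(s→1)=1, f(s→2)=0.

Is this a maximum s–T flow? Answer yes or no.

Residual path s→2→0→3→4→T has bottleneck 1 > 0.
Pushing 1 along it raises the flow to 2, so the given flow is not maximum.

No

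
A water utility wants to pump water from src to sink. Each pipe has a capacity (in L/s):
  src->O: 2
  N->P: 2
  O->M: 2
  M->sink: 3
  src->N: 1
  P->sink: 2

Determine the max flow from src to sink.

3

Augment src->N->P->sink: bottleneck 1. Total 1.
Augment src->O->M->sink: bottleneck 2. Total 3.
No augmenting path remains in the residual graph.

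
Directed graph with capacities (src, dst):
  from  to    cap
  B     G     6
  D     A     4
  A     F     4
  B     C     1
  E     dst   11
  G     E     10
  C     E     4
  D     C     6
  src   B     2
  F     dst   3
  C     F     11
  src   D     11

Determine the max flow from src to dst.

9

Augment src→D→A→F→dst: bottleneck 3. Total 3.
Augment src→D→C→E→dst: bottleneck 4. Total 7.
Augment src→B→G→E→dst: bottleneck 2. Total 9.
No augmenting path remains in the residual graph.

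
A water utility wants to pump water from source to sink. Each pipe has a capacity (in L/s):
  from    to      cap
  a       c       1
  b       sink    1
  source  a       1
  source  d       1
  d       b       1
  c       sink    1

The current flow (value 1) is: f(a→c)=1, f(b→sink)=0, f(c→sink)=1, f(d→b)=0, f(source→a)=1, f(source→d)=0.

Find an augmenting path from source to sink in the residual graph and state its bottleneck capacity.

Residual along source→d→b→sink: source→d: 1, d→b: 1, b→sink: 1.
Bottleneck = min = 1.

source→d→b→sink, bottleneck 1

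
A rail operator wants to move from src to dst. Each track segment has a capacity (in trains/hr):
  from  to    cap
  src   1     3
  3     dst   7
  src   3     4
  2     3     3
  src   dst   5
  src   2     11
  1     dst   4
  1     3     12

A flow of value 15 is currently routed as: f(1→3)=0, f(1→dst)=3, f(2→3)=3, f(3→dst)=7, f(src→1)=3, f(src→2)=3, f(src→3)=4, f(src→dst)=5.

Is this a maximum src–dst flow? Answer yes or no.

Residual reachable from src: {2, src}; dst is not reachable.
Saturated cut: src→1, src→3, src→dst, 2→3 with total capacity 15 = current flow value. Flow is maximum.

Yes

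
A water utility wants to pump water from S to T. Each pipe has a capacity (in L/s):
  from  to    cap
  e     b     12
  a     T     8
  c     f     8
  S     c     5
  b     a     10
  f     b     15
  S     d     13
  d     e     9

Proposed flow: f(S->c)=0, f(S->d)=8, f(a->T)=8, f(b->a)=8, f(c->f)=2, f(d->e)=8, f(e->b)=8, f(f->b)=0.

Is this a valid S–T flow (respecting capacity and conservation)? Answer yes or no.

No

Conservation fails at c: inflow 0 ≠ outflow 2.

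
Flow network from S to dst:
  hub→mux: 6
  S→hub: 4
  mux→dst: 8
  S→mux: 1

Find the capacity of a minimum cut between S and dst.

5

Max flow = 5 (via 2 augmenting paths).
In the residual at optimum, the set reachable from S is {S}.
Cut edges: S→hub (cap 4), S→mux (cap 1). Sum = 5.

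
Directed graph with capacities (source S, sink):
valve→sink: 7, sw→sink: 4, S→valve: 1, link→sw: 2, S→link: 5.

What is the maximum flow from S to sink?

Augment S→valve→sink: bottleneck 1. Total 1.
Augment S→link→sw→sink: bottleneck 2. Total 3.
No augmenting path remains in the residual graph.

3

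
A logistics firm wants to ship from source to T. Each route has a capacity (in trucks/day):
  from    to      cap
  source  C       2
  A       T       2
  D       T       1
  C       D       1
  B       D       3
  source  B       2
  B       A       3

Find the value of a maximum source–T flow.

3

Augment source→B→A→T: bottleneck 2. Total 2.
Augment source→C→D→T: bottleneck 1. Total 3.
No augmenting path remains in the residual graph.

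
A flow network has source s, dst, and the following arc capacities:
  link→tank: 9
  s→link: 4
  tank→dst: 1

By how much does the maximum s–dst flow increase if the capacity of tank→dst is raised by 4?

Original max flow = 1.
After raising cap(tank→dst), augmenting paths through that edge carry 3 more units.
New max flow = 4. Increase = 3.

3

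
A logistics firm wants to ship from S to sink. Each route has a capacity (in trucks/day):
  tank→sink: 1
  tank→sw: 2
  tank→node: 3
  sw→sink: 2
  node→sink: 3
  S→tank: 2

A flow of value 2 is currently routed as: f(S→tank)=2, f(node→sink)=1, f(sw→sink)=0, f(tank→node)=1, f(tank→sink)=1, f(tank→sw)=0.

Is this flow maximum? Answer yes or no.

Residual reachable from S: {S}; sink is not reachable.
Saturated cut: S→tank with total capacity 2 = current flow value. Flow is maximum.

Yes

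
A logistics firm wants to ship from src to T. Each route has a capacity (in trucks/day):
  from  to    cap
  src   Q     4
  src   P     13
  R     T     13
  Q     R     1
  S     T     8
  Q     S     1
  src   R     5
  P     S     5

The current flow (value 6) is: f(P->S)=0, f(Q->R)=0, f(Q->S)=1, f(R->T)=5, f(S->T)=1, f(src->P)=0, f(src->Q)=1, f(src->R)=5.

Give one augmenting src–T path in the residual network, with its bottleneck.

Residual along src->Q->R->T: src->Q: 3, Q->R: 1, R->T: 8.
Bottleneck = min = 1.

src->Q->R->T, bottleneck 1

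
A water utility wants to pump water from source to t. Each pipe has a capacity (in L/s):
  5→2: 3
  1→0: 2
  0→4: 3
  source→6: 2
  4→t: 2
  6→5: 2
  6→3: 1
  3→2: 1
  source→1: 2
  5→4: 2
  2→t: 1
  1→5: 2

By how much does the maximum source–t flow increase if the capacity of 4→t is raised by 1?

Original max flow = 3.
After raising cap(4→t), augmenting paths through that edge carry 1 more unit.
New max flow = 4. Increase = 1.

1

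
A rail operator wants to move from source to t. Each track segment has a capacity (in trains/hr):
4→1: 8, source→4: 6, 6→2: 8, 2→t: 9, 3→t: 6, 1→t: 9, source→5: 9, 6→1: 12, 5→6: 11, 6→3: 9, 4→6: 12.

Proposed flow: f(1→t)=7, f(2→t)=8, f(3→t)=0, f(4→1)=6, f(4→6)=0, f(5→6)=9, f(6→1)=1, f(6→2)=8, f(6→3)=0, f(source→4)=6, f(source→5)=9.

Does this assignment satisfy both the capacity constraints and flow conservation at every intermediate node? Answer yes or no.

Every edge has 0 ≤ f(e) ≤ cap(e).
At each intermediate node, inflow equals outflow.

Yes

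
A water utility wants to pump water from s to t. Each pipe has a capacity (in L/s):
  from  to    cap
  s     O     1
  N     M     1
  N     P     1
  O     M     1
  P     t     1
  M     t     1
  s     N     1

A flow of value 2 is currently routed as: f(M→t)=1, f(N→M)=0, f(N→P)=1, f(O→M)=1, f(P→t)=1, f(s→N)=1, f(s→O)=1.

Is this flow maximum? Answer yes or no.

Residual reachable from s: {s}; t is not reachable.
Saturated cut: s→N, s→O with total capacity 2 = current flow value. Flow is maximum.

Yes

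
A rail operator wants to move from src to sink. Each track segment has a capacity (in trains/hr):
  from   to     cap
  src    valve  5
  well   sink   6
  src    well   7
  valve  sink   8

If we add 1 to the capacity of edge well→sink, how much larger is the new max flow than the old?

1

Original max flow = 11.
After raising cap(well→sink), augmenting paths through that edge carry 1 more unit.
New max flow = 12. Increase = 1.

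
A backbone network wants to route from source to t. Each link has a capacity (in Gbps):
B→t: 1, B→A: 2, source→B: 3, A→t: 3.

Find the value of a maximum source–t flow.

3

Augment source→B→t: bottleneck 1. Total 1.
Augment source→B→A→t: bottleneck 2. Total 3.
No augmenting path remains in the residual graph.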